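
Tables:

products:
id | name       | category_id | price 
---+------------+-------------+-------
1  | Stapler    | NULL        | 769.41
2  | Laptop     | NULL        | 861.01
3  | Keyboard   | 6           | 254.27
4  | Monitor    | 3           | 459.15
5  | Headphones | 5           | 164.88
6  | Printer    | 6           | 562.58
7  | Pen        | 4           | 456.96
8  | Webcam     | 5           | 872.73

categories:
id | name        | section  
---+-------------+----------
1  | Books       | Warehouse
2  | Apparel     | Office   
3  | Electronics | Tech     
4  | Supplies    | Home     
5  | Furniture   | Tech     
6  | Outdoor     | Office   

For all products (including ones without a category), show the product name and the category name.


LEFT JOIN keeps every row from products (the left table); where category_id has no match in categories, the category columns become NULL. Walk through each product:
  - product 1 (Stapler): category_id=NULL, no match -> kept with NULL
  - product 2 (Laptop): category_id=NULL, no match -> kept with NULL
  - product 3 (Keyboard): category_id=6 -> matches Outdoor
  - product 4 (Monitor): category_id=3 -> matches Electronics
  - product 5 (Headphones): category_id=5 -> matches Furniture
  - product 6 (Printer): category_id=6 -> matches Outdoor
  - product 7 (Pen): category_id=4 -> matches Supplies
  - product 8 (Webcam): category_id=5 -> matches Furniture
All 8 rows appear; 2 have NULL category.

SQL:
SELECT a.name, b.name AS category
FROM products a
LEFT JOIN categories b ON a.category_id = b.id

Result:
name       | category   
-----------+------------
Stapler    | NULL       
Laptop     | NULL       
Keyboard   | Outdoor    
Monitor    | Electronics
Headphones | Furniture  
Printer    | Outdoor    
Pen        | Supplies   
Webcam     | Furniture  


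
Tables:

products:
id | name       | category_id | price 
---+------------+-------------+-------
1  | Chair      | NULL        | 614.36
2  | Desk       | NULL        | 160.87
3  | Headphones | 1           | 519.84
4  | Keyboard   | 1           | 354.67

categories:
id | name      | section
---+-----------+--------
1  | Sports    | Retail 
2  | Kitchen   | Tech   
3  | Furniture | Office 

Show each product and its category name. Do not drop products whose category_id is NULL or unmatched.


LEFT JOIN keeps every row from products (the left table); where category_id has no match in categories, the category columns become NULL. Walk through each product:
  - product 1 (Chair): category_id=NULL, no match -> kept with NULL
  - product 2 (Desk): category_id=NULL, no match -> kept with NULL
  - product 3 (Headphones): category_id=1 -> matches Sports
  - product 4 (Keyboard): category_id=1 -> matches Sports
All 4 rows appear; 2 have NULL category.

SQL:
SELECT a.name, b.name AS category
FROM products a
LEFT JOIN categories b ON a.category_id = b.id

Result:
name       | category
-----------+---------
Chair      | NULL    
Desk       | NULL    
Headphones | Sports  
Keyboard   | Sports  


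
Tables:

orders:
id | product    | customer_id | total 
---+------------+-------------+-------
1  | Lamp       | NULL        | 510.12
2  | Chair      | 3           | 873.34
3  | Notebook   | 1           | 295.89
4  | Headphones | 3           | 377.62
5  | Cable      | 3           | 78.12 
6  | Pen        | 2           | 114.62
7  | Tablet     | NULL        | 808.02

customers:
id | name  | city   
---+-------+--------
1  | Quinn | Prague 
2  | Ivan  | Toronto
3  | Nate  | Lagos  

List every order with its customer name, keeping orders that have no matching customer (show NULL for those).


LEFT JOIN keeps every row from orders (the left table); where customer_id has no match in customers, the customer columns become NULL. Walk through each order:
  - order 1 (Lamp): customer_id=NULL, no match -> kept with NULL
  - order 2 (Chair): customer_id=3 -> matches Nate
  - order 3 (Notebook): customer_id=1 -> matches Quinn
  - order 4 (Headphones): customer_id=3 -> matches Nate
  - order 5 (Cable): customer_id=3 -> matches Nate
  - order 6 (Pen): customer_id=2 -> matches Ivan
  - order 7 (Tablet): customer_id=NULL, no match -> kept with NULL
All 7 rows appear; 2 have NULL customer.

SQL:
SELECT a.product, b.name AS customer
FROM orders a
LEFT JOIN customers b ON a.customer_id = b.id

Result:
product    | customer
-----------+---------
Lamp       | NULL    
Chair      | Nate    
Notebook   | Quinn   
Headphones | Nate    
Cable      | Nate    
Pen        | Ivan    
Tablet     | NULL    


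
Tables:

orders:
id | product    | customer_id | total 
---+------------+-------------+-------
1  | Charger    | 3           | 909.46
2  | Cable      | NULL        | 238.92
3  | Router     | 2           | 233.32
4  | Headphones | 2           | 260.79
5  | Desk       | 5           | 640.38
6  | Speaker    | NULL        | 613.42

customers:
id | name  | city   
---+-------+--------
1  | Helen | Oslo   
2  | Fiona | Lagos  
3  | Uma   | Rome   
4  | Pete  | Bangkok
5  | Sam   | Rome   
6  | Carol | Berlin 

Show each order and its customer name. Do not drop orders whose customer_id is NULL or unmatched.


LEFT JOIN keeps every row from orders (the left table); where customer_id has no match in customers, the customer columns become NULL. Walk through each order:
  - order 1 (Charger): customer_id=3 -> matches Uma
  - order 2 (Cable): customer_id=NULL, no match -> kept with NULL
  - order 3 (Router): customer_id=2 -> matches Fiona
  - order 4 (Headphones): customer_id=2 -> matches Fiona
  - order 5 (Desk): customer_id=5 -> matches Sam
  - order 6 (Speaker): customer_id=NULL, no match -> kept with NULL
All 6 rows appear; 2 have NULL customer.

SQL:
SELECT a.product, b.name AS customer
FROM orders a
LEFT JOIN customers b ON a.customer_id = b.id

Result:
product    | customer
-----------+---------
Charger    | Uma     
Cable      | NULL    
Router     | Fiona   
Headphones | Fiona   
Desk       | Sam     
Speaker    | NULL    


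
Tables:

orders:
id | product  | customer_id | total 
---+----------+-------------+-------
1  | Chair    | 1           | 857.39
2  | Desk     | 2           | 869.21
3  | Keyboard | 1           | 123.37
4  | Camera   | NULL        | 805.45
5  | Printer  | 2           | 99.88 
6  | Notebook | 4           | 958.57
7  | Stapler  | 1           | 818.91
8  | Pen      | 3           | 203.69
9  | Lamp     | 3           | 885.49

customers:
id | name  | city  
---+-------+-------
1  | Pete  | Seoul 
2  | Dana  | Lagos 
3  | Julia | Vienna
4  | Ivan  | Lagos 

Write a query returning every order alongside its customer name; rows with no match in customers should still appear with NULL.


LEFT JOIN keeps every row from orders (the left table); where customer_id has no match in customers, the customer columns become NULL. Walk through each order:
  - order 1 (Chair): customer_id=1 -> matches Pete
  - order 2 (Desk): customer_id=2 -> matches Dana
  - order 3 (Keyboard): customer_id=1 -> matches Pete
  - order 4 (Camera): customer_id=NULL, no match -> kept with NULL
  - order 5 (Printer): customer_id=2 -> matches Dana
  - order 6 (Notebook): customer_id=4 -> matches Ivan
  - order 7 (Stapler): customer_id=1 -> matches Pete
  - order 8 (Pen): customer_id=3 -> matches Julia
  - order 9 (Lamp): customer_id=3 -> matches Julia
All 9 rows appear; 1 has NULL customer.

SQL:
SELECT a.product, b.name AS customer
FROM orders a
LEFT JOIN customers b ON a.customer_id = b.id

Result:
product  | customer
---------+---------
Chair    | Pete    
Desk     | Dana    
Keyboard | Pete    
Camera   | NULL    
Printer  | Dana    
Notebook | Ivan    
Stapler  | Pete    
Pen      | Julia   
Lamp     | Julia   


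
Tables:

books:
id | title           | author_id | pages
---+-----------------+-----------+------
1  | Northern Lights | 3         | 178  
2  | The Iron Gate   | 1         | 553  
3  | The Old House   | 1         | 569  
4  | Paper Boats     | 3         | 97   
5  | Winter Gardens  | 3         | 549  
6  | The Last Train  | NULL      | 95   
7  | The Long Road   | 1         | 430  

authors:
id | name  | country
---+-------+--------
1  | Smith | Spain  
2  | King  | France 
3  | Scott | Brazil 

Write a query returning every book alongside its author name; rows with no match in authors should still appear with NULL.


LEFT JOIN keeps every row from books (the left table); where author_id has no match in authors, the author columns become NULL. Walk through each book:
  - book 1 (Northern Lights): author_id=3 -> matches Scott
  - book 2 (The Iron Gate): author_id=1 -> matches Smith
  - book 3 (The Old House): author_id=1 -> matches Smith
  - book 4 (Paper Boats): author_id=3 -> matches Scott
  - book 5 (Winter Gardens): author_id=3 -> matches Scott
  - book 6 (The Last Train): author_id=NULL, no match -> kept with NULL
  - book 7 (The Long Road): author_id=1 -> matches Smith
All 7 rows appear; 1 has NULL author.

SQL:
SELECT a.title, b.name AS author
FROM books a
LEFT JOIN authors b ON a.author_id = b.id

Result:
title           | author
----------------+-------
Northern Lights | Scott 
The Iron Gate   | Smith 
The Old House   | Smith 
Paper Boats     | Scott 
Winter Gardens  | Scott 
The Last Train  | NULL  
The Long Road   | Smith 


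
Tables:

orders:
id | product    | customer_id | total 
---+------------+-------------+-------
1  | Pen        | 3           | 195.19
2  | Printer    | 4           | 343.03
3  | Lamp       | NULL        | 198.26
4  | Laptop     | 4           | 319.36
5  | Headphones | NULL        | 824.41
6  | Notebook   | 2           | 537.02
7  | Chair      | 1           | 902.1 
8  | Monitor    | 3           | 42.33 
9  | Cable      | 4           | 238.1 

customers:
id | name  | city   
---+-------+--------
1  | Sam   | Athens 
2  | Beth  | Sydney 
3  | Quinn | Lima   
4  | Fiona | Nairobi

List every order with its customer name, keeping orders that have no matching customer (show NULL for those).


LEFT JOIN keeps every row from orders (the left table); where customer_id has no match in customers, the customer columns become NULL. Walk through each order:
  - order 1 (Pen): customer_id=3 -> matches Quinn
  - order 2 (Printer): customer_id=4 -> matches Fiona
  - order 3 (Lamp): customer_id=NULL, no match -> kept with NULL
  - order 4 (Laptop): customer_id=4 -> matches Fiona
  - order 5 (Headphones): customer_id=NULL, no match -> kept with NULL
  - order 6 (Notebook): customer_id=2 -> matches Beth
  - order 7 (Chair): customer_id=1 -> matches Sam
  - order 8 (Monitor): customer_id=3 -> matches Quinn
  - order 9 (Cable): customer_id=4 -> matches Fiona
All 9 rows appear; 2 have NULL customer.

SQL:
SELECT a.product, b.name AS customer
FROM orders a
LEFT JOIN customers b ON a.customer_id = b.id

Result:
product    | customer
-----------+---------
Pen        | Quinn   
Printer    | Fiona   
Lamp       | NULL    
Laptop     | Fiona   
Headphones | NULL    
Notebook   | Beth    
Chair      | Sam     
Monitor    | Quinn   
Cable      | Fiona   


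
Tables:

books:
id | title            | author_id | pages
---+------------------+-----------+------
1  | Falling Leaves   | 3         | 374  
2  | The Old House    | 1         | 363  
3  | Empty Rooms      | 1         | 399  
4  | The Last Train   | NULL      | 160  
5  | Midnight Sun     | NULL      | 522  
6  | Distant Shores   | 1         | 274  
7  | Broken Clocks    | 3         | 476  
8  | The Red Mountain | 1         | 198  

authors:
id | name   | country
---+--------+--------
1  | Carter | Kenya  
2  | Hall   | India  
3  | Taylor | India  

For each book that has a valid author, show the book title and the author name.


INNER JOIN keeps only books rows whose author_id matches an id in authors. Walk through each book:
  - book 1 (Falling Leaves): author_id=3 -> matches Taylor
  - book 2 (The Old House): author_id=1 -> matches Carter
  - book 3 (Empty Rooms): author_id=1 -> matches Carter
  - book 4 (The Last Train): author_id=NULL, no match -> dropped
  - book 5 (Midnight Sun): author_id=NULL, no match -> dropped
  - book 6 (Distant Shores): author_id=1 -> matches Carter
  - book 7 (Broken Clocks): author_id=3 -> matches Taylor
  - book 8 (The Red Mountain): author_id=1 -> matches Carter
So 2 of 8 rows are dropped.

SQL:
SELECT a.title, b.name AS author
FROM books a
INNER JOIN authors b ON a.author_id = b.id

Result:
title            | author
-----------------+-------
Falling Leaves   | Taylor
The Old House    | Carter
Empty Rooms      | Carter
Distant Shores   | Carter
Broken Clocks    | Taylor
The Red Mountain | Carter


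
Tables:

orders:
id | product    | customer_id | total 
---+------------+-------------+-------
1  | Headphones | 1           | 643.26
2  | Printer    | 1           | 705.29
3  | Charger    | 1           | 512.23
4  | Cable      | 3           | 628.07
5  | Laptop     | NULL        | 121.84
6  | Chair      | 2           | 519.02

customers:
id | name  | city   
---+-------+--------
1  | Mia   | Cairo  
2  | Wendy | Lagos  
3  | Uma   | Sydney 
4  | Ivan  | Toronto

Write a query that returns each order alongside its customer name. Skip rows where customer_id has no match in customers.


INNER JOIN keeps only orders rows whose customer_id matches an id in customers. Walk through each order:
  - order 1 (Headphones): customer_id=1 -> matches Mia
  - order 2 (Printer): customer_id=1 -> matches Mia
  - order 3 (Charger): customer_id=1 -> matches Mia
  - order 4 (Cable): customer_id=3 -> matches Uma
  - order 5 (Laptop): customer_id=NULL, no match -> dropped
  - order 6 (Chair): customer_id=2 -> matches Wendy
So 1 of 6 rows is dropped.

SQL:
SELECT a.product, b.name AS customer
FROM orders a
INNER JOIN customers b ON a.customer_id = b.id

Result:
product    | customer
-----------+---------
Headphones | Mia     
Printer    | Mia     
Charger    | Mia     
Cable      | Uma     
Chair      | Wendy   


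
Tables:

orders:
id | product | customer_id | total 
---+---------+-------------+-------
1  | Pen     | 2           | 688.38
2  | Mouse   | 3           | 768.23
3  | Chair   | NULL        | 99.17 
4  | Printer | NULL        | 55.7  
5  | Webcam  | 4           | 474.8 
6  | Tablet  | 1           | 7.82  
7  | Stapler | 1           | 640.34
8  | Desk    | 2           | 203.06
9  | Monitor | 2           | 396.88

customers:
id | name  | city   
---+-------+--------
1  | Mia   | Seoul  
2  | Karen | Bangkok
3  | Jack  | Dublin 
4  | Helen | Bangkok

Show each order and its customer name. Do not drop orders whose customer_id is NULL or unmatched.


LEFT JOIN keeps every row from orders (the left table); where customer_id has no match in customers, the customer columns become NULL. Walk through each order:
  - order 1 (Pen): customer_id=2 -> matches Karen
  - order 2 (Mouse): customer_id=3 -> matches Jack
  - order 3 (Chair): customer_id=NULL, no match -> kept with NULL
  - order 4 (Printer): customer_id=NULL, no match -> kept with NULL
  - order 5 (Webcam): customer_id=4 -> matches Helen
  - order 6 (Tablet): customer_id=1 -> matches Mia
  - order 7 (Stapler): customer_id=1 -> matches Mia
  - order 8 (Desk): customer_id=2 -> matches Karen
  - order 9 (Monitor): customer_id=2 -> matches Karen
All 9 rows appear; 2 have NULL customer.

SQL:
SELECT a.product, b.name AS customer
FROM orders a
LEFT JOIN customers b ON a.customer_id = b.id

Result:
product | customer
--------+---------
Pen     | Karen   
Mouse   | Jack    
Chair   | NULL    
Printer | NULL    
Webcam  | Helen   
Tablet  | Mia     
Stapler | Mia     
Desk    | Karen   
Monitor | Karen   


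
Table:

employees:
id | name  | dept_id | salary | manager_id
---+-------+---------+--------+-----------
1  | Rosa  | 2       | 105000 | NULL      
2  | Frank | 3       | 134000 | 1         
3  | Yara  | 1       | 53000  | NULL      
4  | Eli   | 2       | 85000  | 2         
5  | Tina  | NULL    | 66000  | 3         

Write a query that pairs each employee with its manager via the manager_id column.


This is a self-join: employees is joined to a second copy of itself, matching each row's manager_id to another row's id. Use LEFT JOIN so rows with manager_id=NULL are kept.
  - employee 1 (Rosa): manager_id=NULL -> NULL
  - employee 2 (Frank): manager_id=1 -> Rosa
  - employee 3 (Yara): manager_id=NULL -> NULL
  - employee 4 (Eli): manager_id=2 -> Frank
  - employee 5 (Tina): manager_id=3 -> Yara

SQL:
SELECT a.name AS item, b.name AS manager
FROM employees a
LEFT JOIN employees b ON a.manager_id = b.id

Result:
item  | manager
------+--------
Rosa  | NULL   
Frank | Rosa   
Yara  | NULL   
Eli   | Frank  
Tina  | Yara   


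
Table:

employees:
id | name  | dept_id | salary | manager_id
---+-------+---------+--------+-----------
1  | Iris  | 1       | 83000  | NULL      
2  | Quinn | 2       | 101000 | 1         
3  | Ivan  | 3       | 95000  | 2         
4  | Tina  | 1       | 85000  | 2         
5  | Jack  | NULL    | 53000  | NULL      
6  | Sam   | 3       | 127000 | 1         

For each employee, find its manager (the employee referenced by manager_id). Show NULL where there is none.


This is a self-join: employees is joined to a second copy of itself, matching each row's manager_id to another row's id. Use LEFT JOIN so rows with manager_id=NULL are kept.
  - employee 1 (Iris): manager_id=NULL -> NULL
  - employee 2 (Quinn): manager_id=1 -> Iris
  - employee 3 (Ivan): manager_id=2 -> Quinn
  - employee 4 (Tina): manager_id=2 -> Quinn
  - employee 5 (Jack): manager_id=NULL -> NULL
  - employee 6 (Sam): manager_id=1 -> Iris

SQL:
SELECT a.name AS item, b.name AS manager
FROM employees a
LEFT JOIN employees b ON a.manager_id = b.id

Result:
item  | manager
------+--------
Iris  | NULL   
Quinn | Iris   
Ivan  | Quinn  
Tina  | Quinn  
Jack  | NULL   
Sam   | Iris   


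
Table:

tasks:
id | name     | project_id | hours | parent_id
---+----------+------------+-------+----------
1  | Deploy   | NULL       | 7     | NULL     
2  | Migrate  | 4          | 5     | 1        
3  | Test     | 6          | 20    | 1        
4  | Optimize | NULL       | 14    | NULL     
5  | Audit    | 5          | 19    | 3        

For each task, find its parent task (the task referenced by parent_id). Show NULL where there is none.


This is a self-join: tasks is joined to a second copy of itself, matching each row's parent_id to another row's id. Use LEFT JOIN so rows with parent_id=NULL are kept.
  - task 1 (Deploy): parent_id=NULL -> NULL
  - task 2 (Migrate): parent_id=1 -> Deploy
  - task 3 (Test): parent_id=1 -> Deploy
  - task 4 (Optimize): parent_id=NULL -> NULL
  - task 5 (Audit): parent_id=3 -> Test

SQL:
SELECT a.name AS item, b.name AS parent
FROM tasks a
LEFT JOIN tasks b ON a.parent_id = b.id

Result:
item     | parent
---------+-------
Deploy   | NULL  
Migrate  | Deploy
Test     | Deploy
Optimize | NULL  
Audit    | Test  


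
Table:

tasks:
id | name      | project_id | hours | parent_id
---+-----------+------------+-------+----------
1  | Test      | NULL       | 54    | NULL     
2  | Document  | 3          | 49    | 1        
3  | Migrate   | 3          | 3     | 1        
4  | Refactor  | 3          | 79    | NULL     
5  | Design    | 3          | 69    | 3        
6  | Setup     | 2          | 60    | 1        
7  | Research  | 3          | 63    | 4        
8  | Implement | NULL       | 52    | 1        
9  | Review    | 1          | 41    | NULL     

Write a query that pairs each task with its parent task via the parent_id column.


This is a self-join: tasks is joined to a second copy of itself, matching each row's parent_id to another row's id. Use LEFT JOIN so rows with parent_id=NULL are kept.
  - task 1 (Test): parent_id=NULL -> NULL
  - task 2 (Document): parent_id=1 -> Test
  - task 3 (Migrate): parent_id=1 -> Test
  - task 4 (Refactor): parent_id=NULL -> NULL
  - task 5 (Design): parent_id=3 -> Migrate
  - task 6 (Setup): parent_id=1 -> Test
  - task 7 (Research): parent_id=4 -> Refactor
  - task 8 (Implement): parent_id=1 -> Test
  - task 9 (Review): parent_id=NULL -> NULL

SQL:
SELECT a.name AS item, b.name AS parent
FROM tasks a
LEFT JOIN tasks b ON a.parent_id = b.id

Result:
item      | parent  
----------+---------
Test      | NULL    
Document  | Test    
Migrate   | Test    
Refactor  | NULL    
Design    | Migrate 
Setup     | Test    
Research  | Refactor
Implement | Test    
Review    | NULL    


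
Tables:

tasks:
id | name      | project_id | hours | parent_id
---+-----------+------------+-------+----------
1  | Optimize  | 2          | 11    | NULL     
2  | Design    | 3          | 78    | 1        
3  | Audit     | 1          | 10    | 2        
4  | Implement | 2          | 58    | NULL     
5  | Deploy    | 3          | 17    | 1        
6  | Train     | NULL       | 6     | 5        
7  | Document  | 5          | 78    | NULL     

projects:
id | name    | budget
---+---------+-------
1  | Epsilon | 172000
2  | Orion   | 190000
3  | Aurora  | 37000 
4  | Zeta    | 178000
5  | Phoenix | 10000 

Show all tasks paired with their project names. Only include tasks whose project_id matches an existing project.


INNER JOIN keeps only tasks rows whose project_id matches an id in projects. Walk through each task:
  - task 1 (Optimize): project_id=2 -> matches Orion
  - task 2 (Design): project_id=3 -> matches Aurora
  - task 3 (Audit): project_id=1 -> matches Epsilon
  - task 4 (Implement): project_id=2 -> matches Orion
  - task 5 (Deploy): project_id=3 -> matches Aurora
  - task 6 (Train): project_id=NULL, no match -> dropped
  - task 7 (Document): project_id=5 -> matches Phoenix
So 1 of 7 rows is dropped.

SQL:
SELECT a.name, b.name AS project
FROM tasks a
INNER JOIN projects b ON a.project_id = b.id

Result:
name      | project
----------+--------
Optimize  | Orion  
Design    | Aurora 
Audit     | Epsilon
Implement | Orion  
Deploy    | Aurora 
Document  | Phoenix


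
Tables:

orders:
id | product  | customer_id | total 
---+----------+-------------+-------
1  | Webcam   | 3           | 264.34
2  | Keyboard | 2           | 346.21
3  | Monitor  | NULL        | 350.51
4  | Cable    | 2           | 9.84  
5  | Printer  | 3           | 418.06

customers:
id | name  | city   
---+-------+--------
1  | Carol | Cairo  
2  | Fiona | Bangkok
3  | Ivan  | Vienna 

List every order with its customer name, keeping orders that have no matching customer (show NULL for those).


LEFT JOIN keeps every row from orders (the left table); where customer_id has no match in customers, the customer columns become NULL. Walk through each order:
  - order 1 (Webcam): customer_id=3 -> matches Ivan
  - order 2 (Keyboard): customer_id=2 -> matches Fiona
  - order 3 (Monitor): customer_id=NULL, no match -> kept with NULL
  - order 4 (Cable): customer_id=2 -> matches Fiona
  - order 5 (Printer): customer_id=3 -> matches Ivan
All 5 rows appear; 1 has NULL customer.

SQL:
SELECT a.product, b.name AS customer
FROM orders a
LEFT JOIN customers b ON a.customer_id = b.id

Result:
product  | customer
---------+---------
Webcam   | Ivan    
Keyboard | Fiona   
Monitor  | NULL    
Cable    | Fiona   
Printer  | Ivan    


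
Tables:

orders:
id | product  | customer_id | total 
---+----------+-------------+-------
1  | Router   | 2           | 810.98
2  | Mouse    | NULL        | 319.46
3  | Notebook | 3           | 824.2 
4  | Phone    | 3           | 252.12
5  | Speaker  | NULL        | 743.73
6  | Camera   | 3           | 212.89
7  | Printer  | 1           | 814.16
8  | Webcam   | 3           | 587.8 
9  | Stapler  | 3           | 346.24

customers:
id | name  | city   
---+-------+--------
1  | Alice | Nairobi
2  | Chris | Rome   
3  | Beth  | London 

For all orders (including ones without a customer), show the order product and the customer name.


LEFT JOIN keeps every row from orders (the left table); where customer_id has no match in customers, the customer columns become NULL. Walk through each order:
  - order 1 (Router): customer_id=2 -> matches Chris
  - order 2 (Mouse): customer_id=NULL, no match -> kept with NULL
  - order 3 (Notebook): customer_id=3 -> matches Beth
  - order 4 (Phone): customer_id=3 -> matches Beth
  - order 5 (Speaker): customer_id=NULL, no match -> kept with NULL
  - order 6 (Camera): customer_id=3 -> matches Beth
  - order 7 (Printer): customer_id=1 -> matches Alice
  - order 8 (Webcam): customer_id=3 -> matches Beth
  - order 9 (Stapler): customer_id=3 -> matches Beth
All 9 rows appear; 2 have NULL customer.

SQL:
SELECT a.product, b.name AS customer
FROM orders a
LEFT JOIN customers b ON a.customer_id = b.id

Result:
product  | customer
---------+---------
Router   | Chris   
Mouse    | NULL    
Notebook | Beth    
Phone    | Beth    
Speaker  | NULL    
Camera   | Beth    
Printer  | Alice   
Webcam   | Beth    
Stapler  | Beth    


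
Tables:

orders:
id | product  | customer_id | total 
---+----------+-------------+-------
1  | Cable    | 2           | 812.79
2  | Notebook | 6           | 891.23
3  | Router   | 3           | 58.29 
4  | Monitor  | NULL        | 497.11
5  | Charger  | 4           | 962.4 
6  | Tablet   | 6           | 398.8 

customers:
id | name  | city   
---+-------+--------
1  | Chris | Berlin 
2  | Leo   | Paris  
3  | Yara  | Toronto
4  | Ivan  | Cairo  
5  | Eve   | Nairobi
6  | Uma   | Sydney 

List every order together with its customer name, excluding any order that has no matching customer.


INNER JOIN keeps only orders rows whose customer_id matches an id in customers. Walk through each order:
  - order 1 (Cable): customer_id=2 -> matches Leo
  - order 2 (Notebook): customer_id=6 -> matches Uma
  - order 3 (Router): customer_id=3 -> matches Yara
  - order 4 (Monitor): customer_id=NULL, no match -> dropped
  - order 5 (Charger): customer_id=4 -> matches Ivan
  - order 6 (Tablet): customer_id=6 -> matches Uma
So 1 of 6 rows is dropped.

SQL:
SELECT a.product, b.name AS customer
FROM orders a
INNER JOIN customers b ON a.customer_id = b.id

Result:
product  | customer
---------+---------
Cable    | Leo     
Notebook | Uma     
Router   | Yara    
Charger  | Ivan    
Tablet   | Uma     


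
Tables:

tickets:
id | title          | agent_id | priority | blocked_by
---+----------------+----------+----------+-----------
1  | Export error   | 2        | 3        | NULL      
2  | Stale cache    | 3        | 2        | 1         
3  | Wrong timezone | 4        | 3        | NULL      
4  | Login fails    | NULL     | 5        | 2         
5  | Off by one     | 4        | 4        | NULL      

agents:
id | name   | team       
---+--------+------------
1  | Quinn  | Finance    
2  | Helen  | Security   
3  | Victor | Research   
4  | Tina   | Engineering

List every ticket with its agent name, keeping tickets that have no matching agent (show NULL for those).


LEFT JOIN keeps every row from tickets (the left table); where agent_id has no match in agents, the agent columns become NULL. Walk through each ticket:
  - ticket 1 (Export error): agent_id=2 -> matches Helen
  - ticket 2 (Stale cache): agent_id=3 -> matches Victor
  - ticket 3 (Wrong timezone): agent_id=4 -> matches Tina
  - ticket 4 (Login fails): agent_id=NULL, no match -> kept with NULL
  - ticket 5 (Off by one): agent_id=4 -> matches Tina
All 5 rows appear; 1 has NULL agent.

SQL:
SELECT a.title, b.name AS agent
FROM tickets a
LEFT JOIN agents b ON a.agent_id = b.id

Result:
title          | agent 
---------------+-------
Export error   | Helen 
Stale cache    | Victor
Wrong timezone | Tina  
Login fails    | NULL  
Off by one     | Tina  


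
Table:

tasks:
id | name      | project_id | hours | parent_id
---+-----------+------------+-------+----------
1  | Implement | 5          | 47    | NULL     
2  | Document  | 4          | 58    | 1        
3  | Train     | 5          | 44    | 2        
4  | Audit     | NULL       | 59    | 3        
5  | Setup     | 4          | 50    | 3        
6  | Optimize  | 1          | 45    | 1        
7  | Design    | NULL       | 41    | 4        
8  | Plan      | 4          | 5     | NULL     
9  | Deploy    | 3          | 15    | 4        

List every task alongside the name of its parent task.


This is a self-join: tasks is joined to a second copy of itself, matching each row's parent_id to another row's id. Use LEFT JOIN so rows with parent_id=NULL are kept.
  - task 1 (Implement): parent_id=NULL -> NULL
  - task 2 (Document): parent_id=1 -> Implement
  - task 3 (Train): parent_id=2 -> Document
  - task 4 (Audit): parent_id=3 -> Train
  - task 5 (Setup): parent_id=3 -> Train
  - task 6 (Optimize): parent_id=1 -> Implement
  - task 7 (Design): parent_id=4 -> Audit
  - task 8 (Plan): parent_id=NULL -> NULL
  - task 9 (Deploy): parent_id=4 -> Audit

SQL:
SELECT a.name AS item, b.name AS parent
FROM tasks a
LEFT JOIN tasks b ON a.parent_id = b.id

Result:
item      | parent   
----------+----------
Implement | NULL     
Document  | Implement
Train     | Document 
Audit     | Train    
Setup     | Train    
Optimize  | Implement
Design    | Audit    
Plan      | NULL     
Deploy    | Audit    


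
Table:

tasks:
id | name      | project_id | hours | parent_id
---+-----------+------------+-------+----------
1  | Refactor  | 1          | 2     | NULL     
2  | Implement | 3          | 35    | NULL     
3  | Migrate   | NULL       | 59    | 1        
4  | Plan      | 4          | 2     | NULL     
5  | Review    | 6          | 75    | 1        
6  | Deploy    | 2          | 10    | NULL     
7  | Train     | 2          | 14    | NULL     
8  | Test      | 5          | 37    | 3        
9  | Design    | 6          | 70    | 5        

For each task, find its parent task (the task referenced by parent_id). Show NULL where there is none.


This is a self-join: tasks is joined to a second copy of itself, matching each row's parent_id to another row's id. Use LEFT JOIN so rows with parent_id=NULL are kept.
  - task 1 (Refactor): parent_id=NULL -> NULL
  - task 2 (Implement): parent_id=NULL -> NULL
  - task 3 (Migrate): parent_id=1 -> Refactor
  - task 4 (Plan): parent_id=NULL -> NULL
  - task 5 (Review): parent_id=1 -> Refactor
  - task 6 (Deploy): parent_id=NULL -> NULL
  - task 7 (Train): parent_id=NULL -> NULL
  - task 8 (Test): parent_id=3 -> Migrate
  - task 9 (Design): parent_id=5 -> Review

SQL:
SELECT a.name AS item, b.name AS parent
FROM tasks a
LEFT JOIN tasks b ON a.parent_id = b.id

Result:
item      | parent  
----------+---------
Refactor  | NULL    
Implement | NULL    
Migrate   | Refactor
Plan      | NULL    
Review    | Refactor
Deploy    | NULL    
Train     | NULL    
Test      | Migrate 
Design    | Review  


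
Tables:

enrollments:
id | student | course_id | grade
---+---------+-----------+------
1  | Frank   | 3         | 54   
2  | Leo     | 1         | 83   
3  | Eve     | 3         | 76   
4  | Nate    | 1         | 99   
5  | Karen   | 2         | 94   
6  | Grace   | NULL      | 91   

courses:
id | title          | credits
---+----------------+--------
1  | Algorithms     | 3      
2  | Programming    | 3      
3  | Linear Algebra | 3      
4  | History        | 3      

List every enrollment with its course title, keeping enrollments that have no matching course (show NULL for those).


LEFT JOIN keeps every row from enrollments (the left table); where course_id has no match in courses, the course columns become NULL. Walk through each enrollment:
  - enrollment 1 (Frank): course_id=3 -> matches Linear Algebra
  - enrollment 2 (Leo): course_id=1 -> matches Algorithms
  - enrollment 3 (Eve): course_id=3 -> matches Linear Algebra
  - enrollment 4 (Nate): course_id=1 -> matches Algorithms
  - enrollment 5 (Karen): course_id=2 -> matches Programming
  - enrollment 6 (Grace): course_id=NULL, no match -> kept with NULL
All 6 rows appear; 1 has NULL course.

SQL:
SELECT a.student, b.title AS course
FROM enrollments a
LEFT JOIN courses b ON a.course_id = b.id

Result:
student | course        
--------+---------------
Frank   | Linear Algebra
Leo     | Algorithms    
Eve     | Linear Algebra
Nate    | Algorithms    
Karen   | Programming   
Grace   | NULL          


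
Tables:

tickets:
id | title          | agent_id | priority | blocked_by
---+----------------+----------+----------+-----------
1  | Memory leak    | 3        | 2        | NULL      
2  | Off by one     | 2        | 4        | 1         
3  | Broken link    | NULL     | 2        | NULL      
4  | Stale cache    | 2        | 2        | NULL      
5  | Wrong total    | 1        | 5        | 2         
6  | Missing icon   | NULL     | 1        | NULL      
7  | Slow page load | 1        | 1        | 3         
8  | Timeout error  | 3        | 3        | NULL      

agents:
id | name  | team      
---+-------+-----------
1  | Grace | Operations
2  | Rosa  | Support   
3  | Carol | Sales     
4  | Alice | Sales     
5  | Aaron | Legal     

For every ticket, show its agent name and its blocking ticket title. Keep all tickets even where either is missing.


Two LEFT JOINs from the same base table tickets: one to agents via agent_id, one to tickets itself via blocked_by. Both are LEFT so every ticket is preserved.
Match against agents:
  - ticket 1 (Memory leak): agent_id=3 -> matches Carol
  - ticket 2 (Off by one): agent_id=2 -> matches Rosa
  - ticket 3 (Broken link): agent_id=NULL, no match -> kept with NULL
  - ticket 4 (Stale cache): agent_id=2 -> matches Rosa
  - ticket 5 (Wrong total): agent_id=1 -> matches Grace
  - ticket 6 (Missing icon): agent_id=NULL, no match -> kept with NULL
  - ticket 7 (Slow page load): agent_id=1 -> matches Grace
  - ticket 8 (Timeout error): agent_id=3 -> matches Carol
Match against tickets (self):
  - ticket 1 (Memory leak): blocked_by=NULL -> NULL
  - ticket 2 (Off by one): blocked_by=1 -> Memory leak
  - ticket 3 (Broken link): blocked_by=NULL -> NULL
  - ticket 4 (Stale cache): blocked_by=NULL -> NULL
  - ticket 5 (Wrong total): blocked_by=2 -> Off by one
  - ticket 6 (Missing icon): blocked_by=NULL -> NULL
  - ticket 7 (Slow page load): blocked_by=3 -> Broken link
  - ticket 8 (Timeout error): blocked_by=NULL -> NULL

SQL:
SELECT a.title, b.name AS agent, c.title AS blocked_by
FROM tickets a
LEFT JOIN agents b ON a.agent_id = b.id
LEFT JOIN tickets c ON a.blocked_by = c.id

Result:
title          | agent | blocked_by 
---------------+-------+------------
Memory leak    | Carol | NULL       
Off by one     | Rosa  | Memory leak
Broken link    | NULL  | NULL       
Stale cache    | Rosa  | NULL       
Wrong total    | Grace | Off by one 
Missing icon   | NULL  | NULL       
Slow page load | Grace | Broken link
Timeout error  | Carol | NULL       


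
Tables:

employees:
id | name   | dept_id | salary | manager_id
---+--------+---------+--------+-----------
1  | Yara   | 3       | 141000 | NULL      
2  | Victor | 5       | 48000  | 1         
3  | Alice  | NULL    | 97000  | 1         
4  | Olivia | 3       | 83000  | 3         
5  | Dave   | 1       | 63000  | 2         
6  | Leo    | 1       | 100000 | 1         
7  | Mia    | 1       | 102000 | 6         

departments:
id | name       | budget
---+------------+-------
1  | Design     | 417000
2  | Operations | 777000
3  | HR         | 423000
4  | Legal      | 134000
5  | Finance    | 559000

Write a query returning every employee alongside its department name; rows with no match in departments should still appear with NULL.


LEFT JOIN keeps every row from employees (the left table); where dept_id has no match in departments, the department columns become NULL. Walk through each employee:
  - employee 1 (Yara): dept_id=3 -> matches HR
  - employee 2 (Victor): dept_id=5 -> matches Finance
  - employee 3 (Alice): dept_id=NULL, no match -> kept with NULL
  - employee 4 (Olivia): dept_id=3 -> matches HR
  - employee 5 (Dave): dept_id=1 -> matches Design
  - employee 6 (Leo): dept_id=1 -> matches Design
  - employee 7 (Mia): dept_id=1 -> matches Design
All 7 rows appear; 1 has NULL department.

SQL:
SELECT a.name, b.name AS department
FROM employees a
LEFT JOIN departments b ON a.dept_id = b.id

Result:
name   | department
-------+-----------
Yara   | HR        
Victor | Finance   
Alice  | NULL      
Olivia | HR        
Dave   | Design    
Leo    | Design    
Mia    | Design    


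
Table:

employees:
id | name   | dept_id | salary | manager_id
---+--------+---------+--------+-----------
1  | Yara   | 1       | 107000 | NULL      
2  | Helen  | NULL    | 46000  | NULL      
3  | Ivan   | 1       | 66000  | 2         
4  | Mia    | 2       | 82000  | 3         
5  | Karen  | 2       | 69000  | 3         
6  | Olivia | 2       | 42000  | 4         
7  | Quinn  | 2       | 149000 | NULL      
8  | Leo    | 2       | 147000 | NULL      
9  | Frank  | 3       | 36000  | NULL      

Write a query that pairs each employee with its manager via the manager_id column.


This is a self-join: employees is joined to a second copy of itself, matching each row's manager_id to another row's id. Use LEFT JOIN so rows with manager_id=NULL are kept.
  - employee 1 (Yara): manager_id=NULL -> NULL
  - employee 2 (Helen): manager_id=NULL -> NULL
  - employee 3 (Ivan): manager_id=2 -> Helen
  - employee 4 (Mia): manager_id=3 -> Ivan
  - employee 5 (Karen): manager_id=3 -> Ivan
  - employee 6 (Olivia): manager_id=4 -> Mia
  - employee 7 (Quinn): manager_id=NULL -> NULL
  - employee 8 (Leo): manager_id=NULL -> NULL
  - employee 9 (Frank): manager_id=NULL -> NULL

SQL:
SELECT a.name AS item, b.name AS manager
FROM employees a
LEFT JOIN employees b ON a.manager_id = b.id

Result:
item   | manager
-------+--------
Yara   | NULL   
Helen  | NULL   
Ivan   | Helen  
Mia    | Ivan   
Karen  | Ivan   
Olivia | Mia    
Quinn  | NULL   
Leo    | NULL   
Frank  | NULL   


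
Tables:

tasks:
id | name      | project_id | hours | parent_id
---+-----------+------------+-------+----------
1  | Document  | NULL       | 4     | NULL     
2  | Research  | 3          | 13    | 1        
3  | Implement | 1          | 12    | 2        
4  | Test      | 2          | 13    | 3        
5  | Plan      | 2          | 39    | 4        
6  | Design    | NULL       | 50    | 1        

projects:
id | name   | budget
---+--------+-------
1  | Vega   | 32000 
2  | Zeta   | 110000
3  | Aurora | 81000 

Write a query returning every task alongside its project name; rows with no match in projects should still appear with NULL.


LEFT JOIN keeps every row from tasks (the left table); where project_id has no match in projects, the project columns become NULL. Walk through each task:
  - task 1 (Document): project_id=NULL, no match -> kept with NULL
  - task 2 (Research): project_id=3 -> matches Aurora
  - task 3 (Implement): project_id=1 -> matches Vega
  - task 4 (Test): project_id=2 -> matches Zeta
  - task 5 (Plan): project_id=2 -> matches Zeta
  - task 6 (Design): project_id=NULL, no match -> kept with NULL
All 6 rows appear; 2 have NULL project.

SQL:
SELECT a.name, b.name AS project
FROM tasks a
LEFT JOIN projects b ON a.project_id = b.id

Result:
name      | project
----------+--------
Document  | NULL   
Research  | Aurora 
Implement | Vega   
Test      | Zeta   
Plan      | Zeta   
Design    | NULL   


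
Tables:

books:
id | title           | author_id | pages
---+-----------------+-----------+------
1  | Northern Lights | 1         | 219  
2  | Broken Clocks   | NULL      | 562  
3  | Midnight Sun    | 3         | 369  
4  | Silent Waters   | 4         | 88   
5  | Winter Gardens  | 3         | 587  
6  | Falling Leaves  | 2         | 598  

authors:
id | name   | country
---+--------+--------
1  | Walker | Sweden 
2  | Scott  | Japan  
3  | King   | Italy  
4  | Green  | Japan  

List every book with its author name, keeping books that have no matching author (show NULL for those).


LEFT JOIN keeps every row from books (the left table); where author_id has no match in authors, the author columns become NULL. Walk through each book:
  - book 1 (Northern Lights): author_id=1 -> matches Walker
  - book 2 (Broken Clocks): author_id=NULL, no match -> kept with NULL
  - book 3 (Midnight Sun): author_id=3 -> matches King
  - book 4 (Silent Waters): author_id=4 -> matches Green
  - book 5 (Winter Gardens): author_id=3 -> matches King
  - book 6 (Falling Leaves): author_id=2 -> matches Scott
All 6 rows appear; 1 has NULL author.

SQL:
SELECT a.title, b.name AS author
FROM books a
LEFT JOIN authors b ON a.author_id = b.id

Result:
title           | author
----------------+-------
Northern Lights | Walker
Broken Clocks   | NULL  
Midnight Sun    | King  
Silent Waters   | Green 
Winter Gardens  | King  
Falling Leaves  | Scott 
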